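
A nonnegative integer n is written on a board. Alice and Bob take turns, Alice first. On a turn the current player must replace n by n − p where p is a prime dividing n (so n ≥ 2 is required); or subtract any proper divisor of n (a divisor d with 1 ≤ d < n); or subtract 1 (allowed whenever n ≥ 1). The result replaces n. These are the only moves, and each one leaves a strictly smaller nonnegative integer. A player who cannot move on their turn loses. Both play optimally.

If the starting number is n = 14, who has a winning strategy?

Bob wins.

Compute win/loss labels from the base case upward. A position with no move is L. Any other position is W if it can reach an L in one move, else L.
n=0: no move → L
n=1: can move to 0, which is L ⇒ W
n=2: can move to 0, which is L ⇒ W
n=3: can move to 0, which is L ⇒ W
n=4: moves to 2(W), 3(W); every one is W ⇒ L
n=5: can move to 0, which is L ⇒ W
n=6: can move to 4, which is L ⇒ W
n=7: can move to 0, which is L ⇒ W
n=8: can move to 4, which is L ⇒ W
n=9: moves to 6(W), 8(W); every one is W ⇒ L
n=10: can move to 9, which is L ⇒ W
n=11: can move to 0, which is L ⇒ W
n=12: can move to 9, which is L ⇒ W
n=13: can move to 0, which is L ⇒ W
n=14: moves to 7(W), 12(W), 13(W); every one is W ⇒ L
Every move from 14 reaches a W position, so the mover loses.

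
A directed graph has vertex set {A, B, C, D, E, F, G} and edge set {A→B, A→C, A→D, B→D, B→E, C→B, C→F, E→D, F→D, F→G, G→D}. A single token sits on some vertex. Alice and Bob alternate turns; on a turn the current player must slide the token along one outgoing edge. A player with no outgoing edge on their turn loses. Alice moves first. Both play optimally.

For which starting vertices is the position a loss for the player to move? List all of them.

C, D

Classify positions by backward induction: terminal positions (no move available) are L. From any other position, the mover wins iff some move reaches an L.
Every edge goes from a vertex to one that appears earlier in the order D, E, B, G, F, C, A, so processing vertices in that order labels each vertex after all of its successors.
D: no outgoing edge → L
E: W (go to D, an L position)
B: W (go to D, an L position)
G: W (go to D, an L position)
F: W (go to D, an L position)
C: L (options F(W), B(W) are all W)
A: W (go to C, an L position)
Reading off the rows marked L gives the requested list; there are 2 such vertices.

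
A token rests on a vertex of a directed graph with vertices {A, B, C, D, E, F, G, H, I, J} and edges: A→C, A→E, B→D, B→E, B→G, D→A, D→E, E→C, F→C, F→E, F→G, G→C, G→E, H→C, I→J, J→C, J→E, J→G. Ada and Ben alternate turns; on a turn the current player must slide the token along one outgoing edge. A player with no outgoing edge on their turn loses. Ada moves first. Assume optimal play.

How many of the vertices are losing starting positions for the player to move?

3

Work bottom-up. With no move the player to move loses. Otherwise the position is W if at least one move leads to an L position for the opponent, and L if every move leads to a W.
Every edge goes from a vertex to one that appears earlier in the order C, E, G, F, J, A, D, B, H, I, so processing vertices in that order labels each vertex after all of its successors.
C: no outgoing edge → L
E: reaches L-position C → W
G: reaches L-position C → W
F: reaches L-position C → W
J: reaches L-position C → W
A: reaches L-position C → W
D: only reaches A(W), E(W), all W → L
B: reaches L-position D → W
H: reaches L-position C → W
I: only reaches J(W), which is W → L
The L vertices are C, D, I; that is 3 in all.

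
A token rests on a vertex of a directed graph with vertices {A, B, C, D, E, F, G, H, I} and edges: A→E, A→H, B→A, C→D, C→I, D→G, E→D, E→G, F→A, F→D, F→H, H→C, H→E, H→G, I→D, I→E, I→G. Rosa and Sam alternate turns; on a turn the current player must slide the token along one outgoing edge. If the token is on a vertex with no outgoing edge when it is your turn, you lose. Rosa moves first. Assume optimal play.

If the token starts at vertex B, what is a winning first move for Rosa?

Build the W/L table. Terminal = L. A non-terminal position is W if it has a move to some L; otherwise it is L.
Every edge goes from a vertex to one that appears earlier in the order G, D, E, I, C, H, A, B, F, so processing vertices in that order labels each vertex after all of its successors.
G: no outgoing edge → L
D: W (go to G, an L position)
E: W (go to G, an L position)
I: W (go to G, an L position)
C: L (options I(W), D(W) are all W)
H: W (go to C, an L position)
A: L (options H(W), E(W) are all W)
B: W (go to A, an L position)
F: W (go to A, an L position)
From B, the L positions reachable in one move are: A.

Move to A.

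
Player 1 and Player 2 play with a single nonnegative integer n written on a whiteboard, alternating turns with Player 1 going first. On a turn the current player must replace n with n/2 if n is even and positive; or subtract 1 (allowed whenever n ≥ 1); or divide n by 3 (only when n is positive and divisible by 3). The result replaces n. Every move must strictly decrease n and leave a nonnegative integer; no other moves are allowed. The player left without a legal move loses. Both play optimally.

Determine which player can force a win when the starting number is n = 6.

Compute win/loss labels from the base case upward. A position with no move is L. Any other position is W if it can reach an L in one move, else L.
n=0: no move → L
n=1: W (go to 0, an L position)
n=2: L (sole option 1(W) is W)
n=3: W (go to 2, an L position)
n=4: W (go to 2, an L position)
n=5: L (sole option 4(W) is W)
n=6: W (go to 2, an L position)
The starting position 6 is W: Player 1 should move to 2, handing over an L position.

Player 1 wins.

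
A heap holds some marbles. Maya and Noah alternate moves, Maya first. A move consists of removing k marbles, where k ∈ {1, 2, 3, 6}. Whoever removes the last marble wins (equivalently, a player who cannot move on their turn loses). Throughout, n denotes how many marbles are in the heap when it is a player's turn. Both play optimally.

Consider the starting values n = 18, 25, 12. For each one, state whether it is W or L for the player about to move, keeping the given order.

Classify positions by backward induction: terminal positions (no move available) are L. From any other position, the mover wins iff some move reaches an L.
n=0: no move → L
n=1: W (go to 0, an L position)
n=2: W (go to 0, an L position)
n=3: W (go to 0, an L position)
n=4: L (options 3(W), 2(W), 1(W) are all W)
n=5: W (go to 4, an L position)
n=6: W (go to 4, an L position)
n=7: W (go to 4, an L position)
n=8: L (options 7(W), 6(W), 5(W), 2(W) are all W)
n=9: W (go to 8, an L position)
n=10: W (go to 8, an L position)
n=11: W (go to 8, an L position)
n=12: L (options 11(W), 10(W), 9(W), 6(W) are all W)
n=13: W (go to 12, an L position)
n=14: W (go to 12, an L position)
n=15: W (go to 12, an L position)
n=16: L (options 15(W), 14(W), 13(W), 10(W) are all W)
n=17: W (go to 16, an L position)
n=18: W (go to 16, an L position)
n=19: W (go to 16, an L position)
n=20: L (options 19(W), 18(W), 17(W), 14(W) are all W)
n=21: W (go to 20, an L position)
n=22: W (go to 20, an L position)
n=23: W (go to 20, an L position)
n=24: L (options 23(W), 22(W), 21(W), 18(W) are all W)
n=25: W (go to 24, an L position)

18: W, 25: W, 12: L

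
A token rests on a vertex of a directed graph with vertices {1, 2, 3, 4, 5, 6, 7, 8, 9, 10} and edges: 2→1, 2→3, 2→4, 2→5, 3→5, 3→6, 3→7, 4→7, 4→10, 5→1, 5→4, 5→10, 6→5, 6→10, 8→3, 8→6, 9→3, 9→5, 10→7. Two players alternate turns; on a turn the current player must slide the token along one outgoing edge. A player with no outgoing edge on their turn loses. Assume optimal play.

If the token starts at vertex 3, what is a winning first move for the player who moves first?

Label each position W (a win for the player to move) or L (a loss). A position with no legal move is L; any other position is W exactly when some move reaches an L, and L when every move reaches a W.
Every edge goes from a vertex to one that appears earlier in the order 7, 1, 10, 4, 5, 6, 3, 9, 2, 8, so processing vertices in that order labels each vertex after all of its successors.
7: no outgoing edge → L
1: no outgoing edge → L
10: reaches L-position 7 → W
4: reaches L-position 7 → W
5: reaches L-position 1 → W
6: only reaches 5(W), 10(W), all W → L
3: reaches L-position 6 → W
9: only reaches 3(W), 5(W), all W → L
2: reaches L-position 1 → W
8: reaches L-position 6 → W
From 3, the L positions reachable in one move are: 6, 7. Any move reaching one of these is winning.

Move to 6.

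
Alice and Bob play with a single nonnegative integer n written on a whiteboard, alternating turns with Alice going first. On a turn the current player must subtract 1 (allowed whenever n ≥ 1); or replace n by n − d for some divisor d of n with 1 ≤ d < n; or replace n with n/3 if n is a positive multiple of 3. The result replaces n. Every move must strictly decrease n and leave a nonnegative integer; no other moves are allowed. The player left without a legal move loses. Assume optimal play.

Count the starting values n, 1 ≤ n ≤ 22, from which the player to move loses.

Label each position W (a win for the player to move) or L (a loss). A position with no legal move is L; any other position is W exactly when some move reaches an L, and L when every move reaches a W.
n=0: no move → L
n=1: →0(L), so W
n=2: →1(W) only, which is W, so L
n=3: →2(L), so W
n=4: →2(L), so W
n=5: →4(W) only, which is W, so L
n=6: →2(L), so W
n=7: →6(W) only, which is W, so L
n=8: →7(L), so W
n=9: →3(W), 6(W), 8(W) — all W, so L
n=10: →5(L), so W
n=11: →10(W) only, which is W, so L
n=12: →9(L), so W
n=13: →12(W) only, which is W, so L
n=14: →7(L), so W
n=15: →5(L), so W
n=16: →8(W), 12(W), 14(W), 15(W) — all W, so L
n=17: →16(L), so W
n=18: →9(L), so W
n=19: →18(W) only, which is W, so L
n=20: →16(L), so W
n=21: →7(L), so W
n=22: →11(L), so W
L entries with 1 ≤ n ≤ 22 (n=0 is outside the asked range and is not counted): n = 2, 5, 7, 9, 11, 13, 16, 19; that makes 8.

8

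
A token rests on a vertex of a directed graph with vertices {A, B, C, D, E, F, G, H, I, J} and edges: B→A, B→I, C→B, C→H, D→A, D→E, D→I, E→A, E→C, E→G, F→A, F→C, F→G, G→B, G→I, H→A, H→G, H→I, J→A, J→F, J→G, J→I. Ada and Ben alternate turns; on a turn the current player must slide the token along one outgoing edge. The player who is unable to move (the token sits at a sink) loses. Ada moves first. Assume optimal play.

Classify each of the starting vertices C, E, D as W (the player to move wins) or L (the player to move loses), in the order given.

C: L, E: W, D: W

Label each position W (a win for the player to move) or L (a loss). A position with no legal move is L; any other position is W exactly when some move reaches an L, and L when every move reaches a W.
Every edge goes from a vertex to one that appears earlier in the order I, A, B, G, H, C, F, E, J, D, so processing vertices in that order labels each vertex after all of its successors.
I: no outgoing edge → L
A: no outgoing edge → L
B: W (go to A, an L position)
G: W (go to I, an L position)
H: W (go to A, an L position)
C: L (options H(W), B(W) are all W)
F: W (go to C, an L position)
E: W (go to C, an L position)
J: W (go to A, an L position)
D: W (go to A, an L position)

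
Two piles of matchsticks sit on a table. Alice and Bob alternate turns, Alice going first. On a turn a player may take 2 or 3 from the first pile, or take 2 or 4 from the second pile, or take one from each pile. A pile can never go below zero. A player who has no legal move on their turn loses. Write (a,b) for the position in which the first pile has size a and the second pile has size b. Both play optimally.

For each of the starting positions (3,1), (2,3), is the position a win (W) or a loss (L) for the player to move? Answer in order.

Positions with no move are L. A position that does have a move is losing for the player to move precisely when every available move leads to a winning position for the opponent. Fill in the labels:
No move ever increases a pile, so every position that can arise here has a ≤ 3 and b ≤ 3; it is enough to label the cells with 0 ≤ a ≤ 3 and 0 ≤ b ≤ 3.
Every move lowers a or b (never raises either), so fill the grid row by row in increasing a, and left to right within a row: each cell's successors are then already labelled.
      b=0  b=1  b=2  b=3
a=0:    L    L    W    W
a=1:    L    W    W    L
a=2:    W    W    L    L
a=3:    W    W    L    W
Cells with no legal move (terminal, hence L): (0,0), (0,1), (1,0).
The remaining L cells, each justified by listing all of its moves:
(1,3): L (options (1,1)(W), (0,2)(W) are all W)
(2,2): L (options (0,2)(W), (2,0)(W), (1,1)(W) are all W)
(2,3): L (options (0,3)(W), (2,1)(W), (1,2)(W) are all W)
(3,2): L (options (1,2)(W), (0,2)(W), (3,0)(W), (2,1)(W) are all W)
Every other cell has at least one move into one of the L cells above, so it is W.
(3,1): the move to (0,1) reaches an L cell, so W
(2,3): one of the L cells justified above, so L

(3,1): W, (2,3): L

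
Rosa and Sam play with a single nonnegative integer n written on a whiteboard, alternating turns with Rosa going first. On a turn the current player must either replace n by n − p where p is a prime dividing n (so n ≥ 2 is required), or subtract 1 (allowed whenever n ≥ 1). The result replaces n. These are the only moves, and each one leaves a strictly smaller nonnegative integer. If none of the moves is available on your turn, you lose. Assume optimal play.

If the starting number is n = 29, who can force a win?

Positions with no move are L. A position that does have a move is losing for the player to move precisely when every available move leads to a winning position for the opponent. Fill in the labels:
n=0: no move → L
n=1: →0(L), so W
n=2: →0(L), so W
n=3: →0(L), so W
n=4: →2(W), 3(W) — all W, so L
n=5: →0(L), so W
n=6: →4(L), so W
n=7: →0(L), so W
n=8: →6(W), 7(W) — all W, so L
n=9: →8(L), so W
n=10: →8(L), so W
n=11: →0(L), so W
n=12: →9(W), 10(W), 11(W) — all W, so L
n=13: →0(L), so W
n=14: →12(L), so W
n=15: →12(L), so W
n=16: →14(W), 15(W) — all W, so L
n=17: →0(L), so W
n=18: →16(L), so W
n=19: →0(L), so W
n=20: →15(W), 18(W), 19(W) — all W, so L
n=21: →20(L), so W
n=22: →20(L), so W
n=23: →0(L), so W
n=24: →21(W), 22(W), 23(W) — all W, so L
n=25: →20(L), so W
n=26: →24(L), so W
n=27: →24(L), so W
n=28: →21(W), 26(W), 27(W) — all W, so L
n=29: →0(L), so W
From 29 Rosa can move to 0, reaching an L position.

Rosa wins.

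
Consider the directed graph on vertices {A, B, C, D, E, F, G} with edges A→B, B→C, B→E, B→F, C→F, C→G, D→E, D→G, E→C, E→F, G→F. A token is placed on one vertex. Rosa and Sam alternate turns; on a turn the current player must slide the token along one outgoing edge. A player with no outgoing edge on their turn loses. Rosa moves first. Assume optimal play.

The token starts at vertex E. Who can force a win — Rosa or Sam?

Rosa wins.

Positions with no move are L. A position that does have a move is losing for the player to move precisely when every available move leads to a winning position for the opponent. Fill in the labels:
Every edge goes from a vertex to one that appears earlier in the order F, G, C, E, D, B, A, so processing vertices in that order labels each vertex after all of its successors.
F: no outgoing edge → L
G: can move to F, which is L ⇒ W
C: can move to F, which is L ⇒ W
E: can move to F, which is L ⇒ W
D: moves to E(W), G(W); every one is W ⇒ L
B: can move to F, which is L ⇒ W
A: the only move is to B(W), a W ⇒ L
From E Rosa can move to F, reaching an L position.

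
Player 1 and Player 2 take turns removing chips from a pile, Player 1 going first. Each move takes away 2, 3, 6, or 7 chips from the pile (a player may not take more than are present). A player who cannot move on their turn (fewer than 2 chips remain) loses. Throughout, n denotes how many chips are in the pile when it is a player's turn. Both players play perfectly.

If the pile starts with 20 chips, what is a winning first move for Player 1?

Remove 2, leaving 18.

Classify positions by backward induction: terminal positions (no move available) are L. From any other position, the mover wins iff some move reaches an L.
n=0: no move → L
n=1: no move → L
n=2: can move to 0, which is L ⇒ W
n=3: can move to 1, which is L ⇒ W
n=4: can move to 1, which is L ⇒ W
n=5: moves to 3(W), 2(W); every one is W ⇒ L
n=6: can move to 0, which is L ⇒ W
n=7: can move to 5, which is L ⇒ W
n=8: can move to 5, which is L ⇒ W
n=9: moves to 7(W), 6(W), 3(W), 2(W); every one is W ⇒ L
n=10: moves to 8(W), 7(W), 4(W), 3(W); every one is W ⇒ L
n=11: can move to 9, which is L ⇒ W
n=12: can move to 10, which is L ⇒ W
n=13: can move to 10, which is L ⇒ W
n=14: moves to 12(W), 11(W), 8(W), 7(W); every one is W ⇒ L
n=15: can move to 9, which is L ⇒ W
n=16: can move to 14, which is L ⇒ W
n=17: can move to 14, which is L ⇒ W
n=18: moves to 16(W), 15(W), 12(W), 11(W); every one is W ⇒ L
n=19: moves to 17(W), 16(W), 13(W), 12(W); every one is W ⇒ L
n=20: can move to 18, which is L ⇒ W
From 20, the L positions reachable in one move are: 18, 14. Any move reaching one of these is winning.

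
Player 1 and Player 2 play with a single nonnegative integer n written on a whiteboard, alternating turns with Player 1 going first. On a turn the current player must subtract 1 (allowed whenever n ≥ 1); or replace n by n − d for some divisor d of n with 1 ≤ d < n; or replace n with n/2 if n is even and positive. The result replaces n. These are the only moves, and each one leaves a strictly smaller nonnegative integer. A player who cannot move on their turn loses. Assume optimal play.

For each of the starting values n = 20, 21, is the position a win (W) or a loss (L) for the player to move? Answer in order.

Positions with no move are L. A position that does have a move is losing for the player to move precisely when every available move leads to a winning position for the opponent. Fill in the labels:
n=0: no move → L
n=1: reaches L-position 0 → W
n=2: only reaches 1(W), which is W → L
n=3: reaches L-position 2 → W
n=4: reaches L-position 2 → W
n=5: only reaches 4(W), which is W → L
n=6: reaches L-position 5 → W
n=7: only reaches 6(W), which is W → L
n=8: reaches L-position 7 → W
n=9: only reaches 6(W), 8(W), all W → L
n=10: reaches L-position 5 → W
n=11: only reaches 10(W), which is W → L
n=12: reaches L-position 9 → W
n=13: only reaches 12(W), which is W → L
n=14: reaches L-position 7 → W
n=15: only reaches 10(W), 12(W), 14(W), all W → L
n=16: reaches L-position 15 → W
n=17: only reaches 16(W), which is W → L
n=18: reaches L-position 9 → W
n=19: only reaches 18(W), which is W → L
n=20: reaches L-position 15 → W
n=21: only reaches 14(W), 18(W), 20(W), all W → L

20: W, 21: L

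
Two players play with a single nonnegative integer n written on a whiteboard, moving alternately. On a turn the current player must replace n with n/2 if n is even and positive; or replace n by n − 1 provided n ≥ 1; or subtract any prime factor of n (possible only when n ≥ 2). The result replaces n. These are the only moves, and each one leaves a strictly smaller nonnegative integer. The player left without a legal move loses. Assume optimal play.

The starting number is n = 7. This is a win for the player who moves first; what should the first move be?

Work bottom-up. With no move the player to move loses. Otherwise the position is W if at least one move leads to an L position for the opponent, and L if every move leads to a W.
n=0: no move → L
n=1: can move to 0, which is L ⇒ W
n=2: can move to 0, which is L ⇒ W
n=3: can move to 0, which is L ⇒ W
n=4: moves to 2(W), 3(W); every one is W ⇒ L
n=5: can move to 0, which is L ⇒ W
n=6: can move to 4, which is L ⇒ W
n=7: can move to 0, which is L ⇒ W
From 7, the L positions reachable in one move are: 0.

Move to 0.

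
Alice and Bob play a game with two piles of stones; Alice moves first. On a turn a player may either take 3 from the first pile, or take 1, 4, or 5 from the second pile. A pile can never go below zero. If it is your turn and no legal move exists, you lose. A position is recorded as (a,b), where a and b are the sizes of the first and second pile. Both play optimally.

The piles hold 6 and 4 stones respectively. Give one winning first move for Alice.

Positions with no move are L. A position that does have a move is losing for the player to move precisely when every available move leads to a winning position for the opponent. Fill in the labels:
No move ever increases a pile, so every position that can arise here has a ≤ 6 and b ≤ 4; it is enough to label the cells with 0 ≤ a ≤ 6 and 0 ≤ b ≤ 4.
Every move lowers a or b (never raises either), so fill the grid row by row in increasing a, and left to right within a row: each cell's successors are then already labelled.
      b=0  b=1  b=2  b=3  b=4
a=0:    L    W    L    W    W
a=1:    L    W    L    W    W
a=2:    L    W    L    W    W
a=3:    W    L    W    L    W
a=4:    W    L    W    L    W
a=5:    W    L    W    L    W
a=6:    L    W    L    W    W
Cells with no legal move (terminal, hence L): (0,0), (1,0), (2,0).
The remaining L cells, each justified by listing all of its moves:
(0,2): L (sole option (0,1)(W) is W)
(1,2): L (sole option (1,1)(W) is W)
(2,2): L (sole option (2,1)(W) is W)
(3,1): L (options (0,1)(W), (3,0)(W) are all W)
(3,3): L (options (0,3)(W), (3,2)(W) are all W)
(4,1): L (options (1,1)(W), (4,0)(W) are all W)
(4,3): L (options (1,3)(W), (4,2)(W) are all W)
(5,1): L (options (2,1)(W), (5,0)(W) are all W)
(5,3): L (options (2,3)(W), (5,2)(W) are all W)
(6,0): L (sole option (3,0)(W) is W)
(6,2): L (options (3,2)(W), (6,1)(W) are all W)
Every other cell has at least one move into one of the L cells above, so it is W.
From (6,4), the L positions reachable in one move are: (6,0).

Move to (6,0).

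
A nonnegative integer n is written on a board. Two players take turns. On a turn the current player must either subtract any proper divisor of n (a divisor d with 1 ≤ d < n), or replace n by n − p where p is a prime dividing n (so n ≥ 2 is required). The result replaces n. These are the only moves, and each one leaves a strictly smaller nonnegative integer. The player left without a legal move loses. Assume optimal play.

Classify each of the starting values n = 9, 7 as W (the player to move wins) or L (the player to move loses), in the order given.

Build the W/L table. Terminal = L. A non-terminal position is W if it has a move to some L; otherwise it is L.
n=0: no move → L
n=1: no move → L
n=2: →0(L), so W
n=3: →0(L), so W
n=4: →2(W), 3(W) — all W, so L
n=5: →0(L), so W
n=6: →4(L), so W
n=7: →0(L), so W
n=8: →4(L), so W
n=9: →6(W), 8(W) — all W, so L

9: L, 7: W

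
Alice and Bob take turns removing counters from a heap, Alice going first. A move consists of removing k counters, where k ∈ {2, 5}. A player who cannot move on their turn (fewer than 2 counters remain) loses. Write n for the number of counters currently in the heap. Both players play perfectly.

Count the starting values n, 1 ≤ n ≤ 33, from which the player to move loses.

Positions with no move are L. A position that does have a move is losing for the player to move precisely when every available move leads to a winning position for the opponent. Fill in the labels:
n=0: no move → L
n=1: no move → L
n=2: W (go to 0, an L position)
n=3: W (go to 1, an L position)
n=4: L (sole option 2(W) is W)
n=5: W (go to 0, an L position)
n=6: W (go to 4, an L position)
n=7: L (options 5(W), 2(W) are all W)
n=8: L (options 6(W), 3(W) are all W)
n=9: W (go to 7, an L position)
n=10: W (go to 8, an L position)
n=11: L (options 9(W), 6(W) are all W)
n=12: W (go to 7, an L position)
n=13: W (go to 11, an L position)
n=14: L (options 12(W), 9(W) are all W)
n=15: L (options 13(W), 10(W) are all W)
n=16: W (go to 14, an L position)
n=17: W (go to 15, an L position)
n=18: L (options 16(W), 13(W) are all W)
n=19: W (go to 14, an L position)
n=20: W (go to 18, an L position)
n=21: L (options 19(W), 16(W) are all W)
n=22: L (options 20(W), 17(W) are all W)
n=23: W (go to 21, an L position)
n=24: W (go to 22, an L position)
n=25: L (options 23(W), 20(W) are all W)
n=26: W (go to 21, an L position)
n=27: W (go to 25, an L position)
n=28: L (options 26(W), 23(W) are all W)
n=29: L (options 27(W), 24(W) are all W)
n=30: W (go to 28, an L position)
n=31: W (go to 29, an L position)
n=32: L (options 30(W), 27(W) are all W)
n=33: W (go to 28, an L position)
L entries with 1 ≤ n ≤ 33 (n=0 is outside the asked range and is not counted): n = 1, 4, 7, 8, 11, 14, 15, 18, 21, 22, 25, 28, 29, 32; that makes 14.

14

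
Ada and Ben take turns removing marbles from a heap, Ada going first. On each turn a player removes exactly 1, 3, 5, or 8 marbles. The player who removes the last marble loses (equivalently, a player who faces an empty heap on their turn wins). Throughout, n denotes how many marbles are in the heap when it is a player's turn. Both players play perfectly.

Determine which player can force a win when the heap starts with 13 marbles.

Ada wins.

Work bottom-up. With no move the player to move wins. Otherwise the position is W if at least one move leads to an L position for the opponent, and L if every move leads to a W.
n=0: no move; the opponent has just taken the last marble and therefore loses → W
n=1: →0(W) only, which is W, so L
n=2: →1(L), so W
n=3: →2(W), 0(W) — all W, so L
n=4: →3(L), so W
n=5: →4(W), 2(W), 0(W) — all W, so L
n=6: →5(L), so W
n=7: →6(W), 4(W), 2(W) — all W, so L
n=8: →7(L), so W
n=9: →1(L), so W
n=10: →7(L), so W
n=11: →3(L), so W
n=12: →7(L), so W
n=13: →5(L), so W
The starting position 13 is W: Ada should remove 8, leaving 5, handing over an L position.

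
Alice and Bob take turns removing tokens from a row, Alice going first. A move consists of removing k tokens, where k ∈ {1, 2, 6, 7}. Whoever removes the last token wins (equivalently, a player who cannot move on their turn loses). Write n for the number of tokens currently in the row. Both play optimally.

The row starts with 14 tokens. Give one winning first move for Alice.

Work bottom-up. With no move the player to move loses. Otherwise the position is W if at least one move leads to an L position for the opponent, and L if every move leads to a W.
n=0: no move → L
n=1: W (go to 0, an L position)
n=2: W (go to 0, an L position)
n=3: L (options 2(W), 1(W) are all W)
n=4: W (go to 3, an L position)
n=5: W (go to 3, an L position)
n=6: W (go to 0, an L position)
n=7: W (go to 0, an L position)
n=8: L (options 7(W), 6(W), 2(W), 1(W) are all W)
n=9: W (go to 8, an L position)
n=10: W (go to 8, an L position)
n=11: L (options 10(W), 9(W), 5(W), 4(W) are all W)
n=12: W (go to 11, an L position)
n=13: W (go to 11, an L position)
n=14: W (go to 8, an L position)
From 14, the L positions reachable in one move are: 8.

Remove 6, leaving 8.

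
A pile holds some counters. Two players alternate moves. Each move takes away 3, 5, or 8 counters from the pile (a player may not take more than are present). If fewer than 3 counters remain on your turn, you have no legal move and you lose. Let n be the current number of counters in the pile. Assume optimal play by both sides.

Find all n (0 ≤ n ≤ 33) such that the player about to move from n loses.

0, 1, 2, 11, 12, 13, 22, 23, 24, 33

Compute win/loss labels from the base case upward. A position with no move is L. Any other position is W if it can reach an L in one move, else L.
n=0: no move → L
n=1: no move → L
n=2: no move → L
n=3: reaches L-position 0 → W
n=4: reaches L-position 1 → W
n=5: reaches L-position 2 → W
n=6: reaches L-position 1 → W
n=7: reaches L-position 2 → W
n=8: reaches L-position 0 → W
n=9: reaches L-position 1 → W
n=10: reaches L-position 2 → W
n=11: only reaches 8(W), 6(W), 3(W), all W → L
n=12: only reaches 9(W), 7(W), 4(W), all W → L
n=13: only reaches 10(W), 8(W), 5(W), all W → L
n=14: reaches L-position 11 → W
n=15: reaches L-position 12 → W
n=16: reaches L-position 13 → W
n=17: reaches L-position 12 → W
n=18: reaches L-position 13 → W
n=19: reaches L-position 11 → W
n=20: reaches L-position 12 → W
n=21: reaches L-position 13 → W
n=22: only reaches 19(W), 17(W), 14(W), all W → L
n=23: only reaches 20(W), 18(W), 15(W), all W → L
n=24: only reaches 21(W), 19(W), 16(W), all W → L
n=25: reaches L-position 22 → W
n=26: reaches L-position 23 → W
n=27: reaches L-position 24 → W
n=28: reaches L-position 23 → W
n=29: reaches L-position 24 → W
n=30: reaches L-position 22 → W
n=31: reaches L-position 23 → W
n=32: reaches L-position 24 → W
n=33: only reaches 30(W), 28(W), 25(W), all W → L
The losing starting values of n are exactly the entries labelled L in this table (10 of them).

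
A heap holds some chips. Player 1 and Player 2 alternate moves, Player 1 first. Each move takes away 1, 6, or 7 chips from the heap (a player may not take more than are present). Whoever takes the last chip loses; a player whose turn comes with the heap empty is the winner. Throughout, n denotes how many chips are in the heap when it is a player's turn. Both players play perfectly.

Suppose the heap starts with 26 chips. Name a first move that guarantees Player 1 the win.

Remove 1, leaving 25.

Work bottom-up. With no move the player to move wins. Otherwise the position is W if at least one move leads to an L position for the opponent, and L if every move leads to a W.
n=0: no move; the opponent has just taken the last chip and therefore loses → W
n=1: L (sole option 0(W) is W)
n=2: W (go to 1, an L position)
n=3: L (sole option 2(W) is W)
n=4: W (go to 3, an L position)
n=5: L (sole option 4(W) is W)
n=6: W (go to 5, an L position)
n=7: W (go to 1, an L position)
n=8: W (go to 1, an L position)
n=9: W (go to 3, an L position)
n=10: W (go to 3, an L position)
n=11: W (go to 5, an L position)
n=12: W (go to 5, an L position)
n=13: L (options 12(W), 7(W), 6(W) are all W)
n=14: W (go to 13, an L position)
n=15: L (options 14(W), 9(W), 8(W) are all W)
n=16: W (go to 15, an L position)
n=17: L (options 16(W), 11(W), 10(W) are all W)
n=18: W (go to 17, an L position)
n=19: W (go to 13, an L position)
n=20: W (go to 13, an L position)
n=21: W (go to 15, an L position)
n=22: W (go to 15, an L position)
n=23: W (go to 17, an L position)
n=24: W (go to 17, an L position)
n=25: L (options 24(W), 19(W), 18(W) are all W)
n=26: W (go to 25, an L position)
From 26, the L positions reachable in one move are: 25.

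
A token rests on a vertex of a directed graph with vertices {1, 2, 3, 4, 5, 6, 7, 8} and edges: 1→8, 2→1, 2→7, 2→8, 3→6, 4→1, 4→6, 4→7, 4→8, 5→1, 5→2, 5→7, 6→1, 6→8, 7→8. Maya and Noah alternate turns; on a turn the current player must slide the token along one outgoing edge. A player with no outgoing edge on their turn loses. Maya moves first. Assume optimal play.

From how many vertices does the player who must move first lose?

3

Positions with no move are L. A position that does have a move is losing for the player to move precisely when every available move leads to a winning position for the opponent. Fill in the labels:
Every edge goes from a vertex to one that appears earlier in the order 8, 7, 1, 2, 6, 3, 4, 5, so processing vertices in that order labels each vertex after all of its successors.
8: no outgoing edge → L
7: reaches L-position 8 → W
1: reaches L-position 8 → W
2: reaches L-position 8 → W
6: reaches L-position 8 → W
3: only reaches 6(W), which is W → L
4: reaches L-position 8 → W
5: only reaches 2(W), 1(W), 7(W), all W → L
The L vertices are 3, 5, 8; that is 3 in all.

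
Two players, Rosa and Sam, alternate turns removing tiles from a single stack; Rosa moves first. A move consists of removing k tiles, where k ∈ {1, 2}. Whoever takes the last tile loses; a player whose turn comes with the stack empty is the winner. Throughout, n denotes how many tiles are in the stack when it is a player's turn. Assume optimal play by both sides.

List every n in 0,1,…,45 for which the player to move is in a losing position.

Classify positions by backward induction: terminal positions (no move available) are W. From any other position, the mover wins iff some move reaches an L.
n=0: no move; the opponent has just taken the last tile and therefore loses → W
n=1: only reaches 0(W), which is W → L
n=2: reaches L-position 1 → W
n=3: reaches L-position 1 → W
n=4: only reaches 3(W), 2(W), all W → L
n=5: reaches L-position 4 → W
n=6: reaches L-position 4 → W
n=7: only reaches 6(W), 5(W), all W → L
n=8: reaches L-position 7 → W
n=9: reaches L-position 7 → W
n=10: only reaches 9(W), 8(W), all W → L
n=11: reaches L-position 10 → W
n=12: reaches L-position 10 → W
n=13: only reaches 12(W), 11(W), all W → L
n=14: reaches L-position 13 → W
n=15: reaches L-position 13 → W
n=16: only reaches 15(W), 14(W), all W → L
n=17: reaches L-position 16 → W
n=18: reaches L-position 16 → W
n=19: only reaches 18(W), 17(W), all W → L
n=20: reaches L-position 19 → W
n=21: reaches L-position 19 → W
n=22: only reaches 21(W), 20(W), all W → L
n=23: reaches L-position 22 → W
n=24: reaches L-position 22 → W
n=25: only reaches 24(W), 23(W), all W → L
n=26: reaches L-position 25 → W
n=27: reaches L-position 25 → W
n=28: only reaches 27(W), 26(W), all W → L
n=29: reaches L-position 28 → W
n=30: reaches L-position 28 → W
n=31: only reaches 30(W), 29(W), all W → L
n=32: reaches L-position 31 → W
n=33: reaches L-position 31 → W
n=34: only reaches 33(W), 32(W), all W → L
n=35: reaches L-position 34 → W
n=36: reaches L-position 34 → W
n=37: only reaches 36(W), 35(W), all W → L
n=38: reaches L-position 37 → W
n=39: reaches L-position 37 → W
n=40: only reaches 39(W), 38(W), all W → L
n=41: reaches L-position 40 → W
n=42: reaches L-position 40 → W
n=43: only reaches 42(W), 41(W), all W → L
n=44: reaches L-position 43 → W
n=45: reaches L-position 43 → W
Reading off the rows marked L gives the requested list; there are 15 such values of n.

1, 4, 7, 10, 13, 16, 19, 22, 25, 28, 31, 34, 37, 40, 43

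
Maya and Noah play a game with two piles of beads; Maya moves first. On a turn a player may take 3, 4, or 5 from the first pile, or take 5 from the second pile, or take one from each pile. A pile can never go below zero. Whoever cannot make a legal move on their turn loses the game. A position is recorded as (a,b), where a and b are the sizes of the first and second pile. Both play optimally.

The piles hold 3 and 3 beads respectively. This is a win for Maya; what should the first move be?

Move to (0,3).

Classify positions by backward induction: terminal positions (no move available) are L. From any other position, the mover wins iff some move reaches an L.
No move ever increases a pile, so every position that can arise here has a ≤ 3 and b ≤ 3; it is enough to label the cells with 0 ≤ a ≤ 3 and 0 ≤ b ≤ 3.
Every move lowers a or b (never raises either), so fill the grid row by row in increasing a, and left to right within a row: each cell's successors are then already labelled.
      b=0  b=1  b=2  b=3
a=0:    L    L    L    L
a=1:    L    W    W    W
a=2:    L    W    L    L
a=3:    W    W    W    W
Cells with no legal move (terminal, hence L): (0,0), (0,1), (0,2), (0,3), (1,0), (2,0).
The remaining L cells, each justified by listing all of its moves:
(2,2): →(1,1)(W) only, which is W, so L
(2,3): →(1,2)(W) only, which is W, so L
Every other cell has at least one move into one of the L cells above, so it is W.
From (3,3), the L positions reachable in one move are: (0,3), (2,2). Any move reaching one of these is winning.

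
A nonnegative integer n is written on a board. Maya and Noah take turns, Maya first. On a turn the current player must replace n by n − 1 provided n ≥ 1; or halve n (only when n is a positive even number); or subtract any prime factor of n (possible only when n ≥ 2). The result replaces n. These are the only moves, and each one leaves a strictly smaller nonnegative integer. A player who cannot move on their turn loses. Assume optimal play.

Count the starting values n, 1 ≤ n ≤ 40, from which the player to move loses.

Positions with no move are L. A position that does have a move is losing for the player to move precisely when every available move leads to a winning position for the opponent. Fill in the labels:
n=0: no move → L
n=1: W (go to 0, an L position)
n=2: W (go to 0, an L position)
n=3: W (go to 0, an L position)
n=4: L (options 2(W), 3(W) are all W)
n=5: W (go to 0, an L position)
n=6: W (go to 4, an L position)
n=7: W (go to 0, an L position)
n=8: W (go to 4, an L position)
n=9: L (options 6(W), 8(W) are all W)
n=10: W (go to 9, an L position)
n=11: W (go to 0, an L position)
n=12: W (go to 9, an L position)
n=13: W (go to 0, an L position)
n=14: L (options 7(W), 12(W), 13(W) are all W)
n=15: W (go to 14, an L position)
n=16: W (go to 14, an L position)
n=17: W (go to 0, an L position)
n=18: W (go to 9, an L position)
n=19: W (go to 0, an L position)
n=20: L (options 10(W), 15(W), 18(W), 19(W) are all W)
n=21: W (go to 14, an L position)
n=22: W (go to 20, an L position)
n=23: W (go to 0, an L position)
n=24: L (options 12(W), 21(W), 22(W), 23(W) are all W)
n=25: W (go to 20, an L position)
n=26: W (go to 24, an L position)
n=27: W (go to 24, an L position)
n=28: W (go to 14, an L position)
n=29: W (go to 0, an L position)
n=30: L (options 15(W), 25(W), 27(W), 28(W), 29(W) are all W)
n=31: W (go to 0, an L position)
n=32: W (go to 30, an L position)
n=33: W (go to 30, an L position)
n=34: L (options 17(W), 32(W), 33(W) are all W)
n=35: W (go to 30, an L position)
n=36: W (go to 34, an L position)
n=37: W (go to 0, an L position)
n=38: L (options 19(W), 36(W), 37(W) are all W)
n=39: W (go to 38, an L position)
n=40: W (go to 20, an L position)
L entries with 1 ≤ n ≤ 40 (n=0 is outside the asked range and is not counted): n = 4, 9, 14, 20, 24, 30, 34, 38; that makes 8.

8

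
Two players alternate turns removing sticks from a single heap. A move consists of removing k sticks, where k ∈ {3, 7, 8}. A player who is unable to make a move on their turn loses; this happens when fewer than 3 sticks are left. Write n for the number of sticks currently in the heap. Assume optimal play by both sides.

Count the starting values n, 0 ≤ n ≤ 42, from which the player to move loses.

18

Work bottom-up. With no move the player to move loses. Otherwise the position is W if at least one move leads to an L position for the opponent, and L if every move leads to a W.
n=0: no move → L
n=1: no move → L
n=2: no move → L
n=3: →0(L), so W
n=4: →1(L), so W
n=5: →2(L), so W
n=6: →3(W) only, which is W, so L
n=7: →0(L), so W
n=8: →1(L), so W
n=9: →6(L), so W
n=10: →2(L), so W
n=11: →8(W), 4(W), 3(W) — all W, so L
n=12: →9(W), 5(W), 4(W) — all W, so L
n=13: →6(L), so W
n=14: →11(L), so W
n=15: →12(L), so W
n=16: →13(W), 9(W), 8(W) — all W, so L
n=17: →14(W), 10(W), 9(W) — all W, so L
n=18: →11(L), so W
n=19: →16(L), so W
n=20: →17(L), so W
n=21: →18(W), 14(W), 13(W) — all W, so L
n=22: →19(W), 15(W), 14(W) — all W, so L
n=23: →16(L), so W
n=24: →21(L), so W
n=25: →22(L), so W
n=26: →23(W), 19(W), 18(W) — all W, so L
n=27: →24(W), 20(W), 19(W) — all W, so L
n=28: →21(L), so W
n=29: →26(L), so W
n=30: →27(L), so W
n=31: →28(W), 24(W), 23(W) — all W, so L
n=32: →29(W), 25(W), 24(W) — all W, so L
n=33: →26(L), so W
n=34: →31(L), so W
n=35: →32(L), so W
n=36: →33(W), 29(W), 28(W) — all W, so L
n=37: →34(W), 30(W), 29(W) — all W, so L
n=38: →31(L), so W
n=39: →36(L), so W
n=40: →37(L), so W
n=41: →38(W), 34(W), 33(W) — all W, so L
n=42: →39(W), 35(W), 34(W) — all W, so L
L entries with 0 ≤ n ≤ 42: n = 0, 1, 2, 6, 11, 12, 16, 17, 21, 22, 26, 27, 31, 32, 36, 37, 41, 42; that makes 18.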